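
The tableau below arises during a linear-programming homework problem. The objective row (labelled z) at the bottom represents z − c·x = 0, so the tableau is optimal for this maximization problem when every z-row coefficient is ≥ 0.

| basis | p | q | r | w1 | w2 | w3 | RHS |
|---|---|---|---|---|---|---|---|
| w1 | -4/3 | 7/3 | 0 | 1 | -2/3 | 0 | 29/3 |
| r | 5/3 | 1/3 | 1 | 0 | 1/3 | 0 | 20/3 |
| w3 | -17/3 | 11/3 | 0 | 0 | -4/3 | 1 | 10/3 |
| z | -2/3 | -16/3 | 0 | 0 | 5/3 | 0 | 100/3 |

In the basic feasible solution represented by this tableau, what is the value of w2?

w2 is not in the basis, so in the current basic feasible solution w2 = 0.

0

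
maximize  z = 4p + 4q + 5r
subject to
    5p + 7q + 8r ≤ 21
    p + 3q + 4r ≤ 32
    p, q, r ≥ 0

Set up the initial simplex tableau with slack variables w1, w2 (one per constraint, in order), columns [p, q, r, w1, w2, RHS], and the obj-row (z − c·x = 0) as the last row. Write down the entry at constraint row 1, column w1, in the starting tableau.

Slack w1 belongs to constraint 1; its column is the unit vector e_1, so the entry in row 1 is 1.

1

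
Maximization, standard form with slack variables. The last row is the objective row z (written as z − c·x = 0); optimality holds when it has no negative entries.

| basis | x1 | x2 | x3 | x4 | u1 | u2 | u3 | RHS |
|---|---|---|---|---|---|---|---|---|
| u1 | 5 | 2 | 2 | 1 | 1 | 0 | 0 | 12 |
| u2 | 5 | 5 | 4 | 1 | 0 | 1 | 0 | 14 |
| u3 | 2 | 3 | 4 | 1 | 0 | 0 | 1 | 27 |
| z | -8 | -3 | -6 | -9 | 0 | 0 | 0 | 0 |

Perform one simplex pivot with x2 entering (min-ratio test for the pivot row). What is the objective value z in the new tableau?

Ratio test on column x2 — row 1: 12/2 = 6; row 2: 14/5 = 14/5; row 3: 27/3 = 9. Minimum is 14/5 at row 2 (u2 leaves); pivot element 5.
Pivot on row 2; the z-row RHS becomes 0 − (-3)·(14/5) = 42/5.

42/5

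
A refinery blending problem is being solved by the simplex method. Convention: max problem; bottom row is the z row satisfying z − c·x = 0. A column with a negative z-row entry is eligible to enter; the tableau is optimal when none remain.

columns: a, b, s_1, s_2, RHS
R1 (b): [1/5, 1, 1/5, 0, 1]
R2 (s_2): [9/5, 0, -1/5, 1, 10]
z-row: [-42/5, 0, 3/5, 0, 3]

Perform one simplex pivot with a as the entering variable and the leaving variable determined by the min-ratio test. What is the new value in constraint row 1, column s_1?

1

Ratio test on column a — row 1: 1/(1/5) = 5; row 2: 10/(9/5) = 50/9. Minimum is 5 at row 1 (b leaves); pivot element 1/5.
Divide row 1 by 1/5; eliminate column a from the other rows.
In the new row 1, the s_1 entry is the old entry divided by the pivot: (1/5)/(1/5) = 1.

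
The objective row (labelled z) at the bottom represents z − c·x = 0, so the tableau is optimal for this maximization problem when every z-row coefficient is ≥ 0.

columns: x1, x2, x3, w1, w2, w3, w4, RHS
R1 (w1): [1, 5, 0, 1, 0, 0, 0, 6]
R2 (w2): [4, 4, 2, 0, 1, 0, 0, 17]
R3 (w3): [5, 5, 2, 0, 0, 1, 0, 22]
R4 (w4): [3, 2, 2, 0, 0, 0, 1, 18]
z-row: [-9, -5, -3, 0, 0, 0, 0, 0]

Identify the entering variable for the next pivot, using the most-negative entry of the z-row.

x1

Negative z-row entries: x1: -9, x2: -5, x3: -3.
The most negative is -9 in column x1, so x1 enters.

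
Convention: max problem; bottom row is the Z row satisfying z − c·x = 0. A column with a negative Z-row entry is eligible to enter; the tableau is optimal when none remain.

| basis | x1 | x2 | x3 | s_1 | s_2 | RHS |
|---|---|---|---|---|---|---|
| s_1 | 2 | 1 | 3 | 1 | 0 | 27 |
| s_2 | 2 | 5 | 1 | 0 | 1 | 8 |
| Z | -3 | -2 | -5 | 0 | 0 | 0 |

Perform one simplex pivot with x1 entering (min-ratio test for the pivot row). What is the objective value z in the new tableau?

12

Ratio test on column x1 — row 1: 27/2 = 27/2; row 2: 8/2 = 4. Minimum is 4 at row 2 (s_2 leaves); pivot element 2.
Pivot on row 2; the Z-row RHS becomes 0 − (-3)·4 = 12.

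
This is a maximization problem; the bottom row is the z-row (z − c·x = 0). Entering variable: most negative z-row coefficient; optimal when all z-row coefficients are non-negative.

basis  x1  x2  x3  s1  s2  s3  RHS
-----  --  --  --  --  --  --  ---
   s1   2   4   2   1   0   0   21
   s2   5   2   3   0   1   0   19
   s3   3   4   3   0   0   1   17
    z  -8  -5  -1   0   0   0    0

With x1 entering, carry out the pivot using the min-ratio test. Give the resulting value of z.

152/5

Ratio test on column x1 — row 1: 21/2 = 21/2; row 2: 19/5 = 19/5; row 3: 17/3 = 17/3. Minimum is 19/5 at row 2 (s2 leaves); pivot element 5.
Pivot on row 2; the z-row RHS becomes 0 − (-8)·(19/5) = 152/5.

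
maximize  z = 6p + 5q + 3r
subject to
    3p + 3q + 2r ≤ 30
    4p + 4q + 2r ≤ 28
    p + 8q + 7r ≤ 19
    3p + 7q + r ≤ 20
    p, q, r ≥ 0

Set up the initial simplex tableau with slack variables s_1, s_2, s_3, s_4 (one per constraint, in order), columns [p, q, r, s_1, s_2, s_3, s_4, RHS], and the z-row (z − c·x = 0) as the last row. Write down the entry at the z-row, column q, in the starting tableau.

The z-row carries the negated objective coefficients: the q entry is -5.

-5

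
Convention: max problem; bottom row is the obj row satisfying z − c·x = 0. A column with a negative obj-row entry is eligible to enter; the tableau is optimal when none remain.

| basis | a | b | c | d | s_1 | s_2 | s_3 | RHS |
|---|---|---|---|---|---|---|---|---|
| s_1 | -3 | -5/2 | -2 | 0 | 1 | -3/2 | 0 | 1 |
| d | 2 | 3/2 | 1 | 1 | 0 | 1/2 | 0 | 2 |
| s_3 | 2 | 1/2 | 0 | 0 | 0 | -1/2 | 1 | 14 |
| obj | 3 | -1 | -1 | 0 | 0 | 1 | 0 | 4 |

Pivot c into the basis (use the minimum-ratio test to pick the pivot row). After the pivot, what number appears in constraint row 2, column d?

Ratio test on column c — row 1: entry -2 ≤ 0; row 2: 2/1 = 2; row 3: entry 0 ≤ 0. Minimum is 2 at row 2 (d leaves); pivot element 1.
Divide row 2 by 1; eliminate column c from the other rows.
In the new row 2, the d entry is the old entry divided by the pivot: 1/1 = 1.

1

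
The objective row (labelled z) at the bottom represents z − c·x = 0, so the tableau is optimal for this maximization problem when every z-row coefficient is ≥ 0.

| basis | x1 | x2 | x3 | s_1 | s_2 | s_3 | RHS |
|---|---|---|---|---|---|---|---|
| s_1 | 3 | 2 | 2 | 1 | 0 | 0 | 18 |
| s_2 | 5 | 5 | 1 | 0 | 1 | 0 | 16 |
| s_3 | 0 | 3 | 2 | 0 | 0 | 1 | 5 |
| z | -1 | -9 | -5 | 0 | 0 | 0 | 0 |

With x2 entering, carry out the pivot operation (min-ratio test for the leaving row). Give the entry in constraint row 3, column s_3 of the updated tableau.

1/3

Ratio test on column x2 — row 1: 18/2 = 9; row 2: 16/5 = 16/5; row 3: 5/3 = 5/3. Minimum is 5/3 at row 3 (s_3 leaves); pivot element 3.
Divide row 3 by 3; eliminate column x2 from the other rows.
In the new row 3, the s_3 entry is the old entry divided by the pivot: 1/3 = 1/3.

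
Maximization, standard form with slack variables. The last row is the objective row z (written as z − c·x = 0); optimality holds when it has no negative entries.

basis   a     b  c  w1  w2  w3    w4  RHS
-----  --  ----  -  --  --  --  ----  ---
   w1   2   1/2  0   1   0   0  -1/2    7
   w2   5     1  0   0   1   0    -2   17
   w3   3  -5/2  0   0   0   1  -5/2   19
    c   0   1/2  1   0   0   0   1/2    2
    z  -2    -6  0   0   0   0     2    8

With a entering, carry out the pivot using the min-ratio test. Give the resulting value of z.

74/5

Ratio test on column a — row 1: 7/2 = 7/2; row 2: 17/5 = 17/5; row 3: 19/3 = 19/3; row 4: entry 0 ≤ 0. Minimum is 17/5 at row 2 (w2 leaves); pivot element 5.
Pivot on row 2; the z-row RHS becomes 8 − (-2)·(17/5) = 74/5.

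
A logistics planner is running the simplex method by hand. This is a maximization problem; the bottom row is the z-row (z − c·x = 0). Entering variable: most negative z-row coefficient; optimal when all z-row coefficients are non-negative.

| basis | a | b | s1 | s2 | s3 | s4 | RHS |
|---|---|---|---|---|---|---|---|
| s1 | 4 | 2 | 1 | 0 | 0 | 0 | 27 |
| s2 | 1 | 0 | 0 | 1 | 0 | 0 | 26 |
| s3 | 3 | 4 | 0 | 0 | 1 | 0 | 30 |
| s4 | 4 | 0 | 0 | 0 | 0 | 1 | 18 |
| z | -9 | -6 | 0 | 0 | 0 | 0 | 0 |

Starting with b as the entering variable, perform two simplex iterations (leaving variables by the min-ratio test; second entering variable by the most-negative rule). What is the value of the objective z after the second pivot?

261/4

Ratio test on column b — row 1: 27/2 = 27/2; row 2: entry 0 ≤ 0; row 3: 30/4 = 15/2; row 4: entry 0 ≤ 0. Minimum is 15/2 at row 3 (s3 leaves); pivot element 4.
Pivot on row 3; the z-row RHS becomes 0 − (-6)·(15/2) = 45.
Next entering variable (most negative z-row entry -9/2): a.
Ratio test on column a — row 1: 12/(5/2) = 24/5; row 2: 26/1 = 26; row 3: (15/2)/(3/4) = 10; row 4: 18/4 = 9/2. Minimum is 9/2 at row 4 (s4 leaves); pivot element 4.
After the second pivot the z-row RHS is 45 − (-9/2)·(9/2) = 261/4.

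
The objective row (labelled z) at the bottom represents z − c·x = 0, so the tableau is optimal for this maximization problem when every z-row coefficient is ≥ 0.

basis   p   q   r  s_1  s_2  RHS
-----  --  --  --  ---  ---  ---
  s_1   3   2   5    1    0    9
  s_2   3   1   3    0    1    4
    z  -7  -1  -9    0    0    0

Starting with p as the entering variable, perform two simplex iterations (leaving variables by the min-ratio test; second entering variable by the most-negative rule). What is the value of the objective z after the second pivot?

12

Ratio test on column p — row 1: 9/3 = 3; row 2: 4/3 = 4/3. Minimum is 4/3 at row 2 (s_2 leaves); pivot element 3.
Pivot on row 2; the z-row RHS becomes 0 − (-7)·(4/3) = 28/3.
Next entering variable (most negative z-row entry -2): r.
Ratio test on column r — row 1: 5/2 = 5/2; row 2: (4/3)/1 = 4/3. Minimum is 4/3 at row 2 (p leaves); pivot element 1.
After the second pivot the z-row RHS is 28/3 − (-2)·(4/3) = 12.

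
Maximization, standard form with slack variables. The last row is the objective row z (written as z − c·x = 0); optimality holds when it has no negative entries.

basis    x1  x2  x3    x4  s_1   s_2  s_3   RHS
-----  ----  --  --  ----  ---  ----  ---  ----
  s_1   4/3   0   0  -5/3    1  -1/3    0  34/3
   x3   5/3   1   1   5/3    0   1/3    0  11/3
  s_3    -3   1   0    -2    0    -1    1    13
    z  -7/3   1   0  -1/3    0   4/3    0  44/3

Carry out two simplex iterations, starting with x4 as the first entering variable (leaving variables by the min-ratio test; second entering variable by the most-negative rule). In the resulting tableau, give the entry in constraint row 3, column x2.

Ratio test on column x4 — row 1: entry -5/3 ≤ 0; row 2: (11/3)/(5/3) = 11/5; row 3: entry -2 ≤ 0. Minimum is 11/5 at row 2 (x3 leaves); pivot element 5/3.
Divide row 2 by 5/3; eliminate column x4 from the other rows.
Second iteration: most negative z-row entry is -2 in column x1, so x1 enters.
Ratio test on column x1 — row 1: 15/3 = 5; row 2: (11/5)/1 = 11/5; row 3: entry -1 ≤ 0. Minimum is 11/5 at row 2 (x4 leaves); pivot element 1.
Divide row 2 by 1; eliminate column x1 from the other rows.
After both pivots, the entry at constraint row 3, column x2 is 14/5.

14/5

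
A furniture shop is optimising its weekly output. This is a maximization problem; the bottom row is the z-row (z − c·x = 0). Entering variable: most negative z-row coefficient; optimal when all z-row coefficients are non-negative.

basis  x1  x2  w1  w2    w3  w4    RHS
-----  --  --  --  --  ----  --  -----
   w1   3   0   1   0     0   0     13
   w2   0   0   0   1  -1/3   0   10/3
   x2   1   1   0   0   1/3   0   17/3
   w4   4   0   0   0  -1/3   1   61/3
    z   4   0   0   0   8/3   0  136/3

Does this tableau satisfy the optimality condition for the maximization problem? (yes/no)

Every z-row coefficient is ≥ 0, so the tableau is optimal.

yes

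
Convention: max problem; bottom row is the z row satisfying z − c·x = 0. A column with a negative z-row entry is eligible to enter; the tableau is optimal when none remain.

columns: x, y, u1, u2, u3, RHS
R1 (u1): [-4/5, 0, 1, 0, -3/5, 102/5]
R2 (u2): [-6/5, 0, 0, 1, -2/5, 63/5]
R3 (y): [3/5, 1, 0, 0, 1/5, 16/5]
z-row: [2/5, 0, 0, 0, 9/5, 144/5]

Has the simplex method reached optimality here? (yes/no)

yes

Every z-row coefficient is ≥ 0, so the tableau is optimal.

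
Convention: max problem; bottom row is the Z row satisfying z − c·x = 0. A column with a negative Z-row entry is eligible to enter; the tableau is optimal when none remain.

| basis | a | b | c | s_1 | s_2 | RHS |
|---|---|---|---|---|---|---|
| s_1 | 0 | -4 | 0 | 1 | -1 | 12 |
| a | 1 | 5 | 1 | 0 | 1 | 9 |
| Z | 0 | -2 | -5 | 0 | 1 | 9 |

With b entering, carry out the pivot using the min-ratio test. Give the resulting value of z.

Ratio test on column b — row 1: entry -4 ≤ 0; row 2: 9/5 = 9/5. Minimum is 9/5 at row 2 (a leaves); pivot element 5.
Pivot on row 2; the Z-row RHS becomes 9 − (-2)·(9/5) = 63/5.

63/5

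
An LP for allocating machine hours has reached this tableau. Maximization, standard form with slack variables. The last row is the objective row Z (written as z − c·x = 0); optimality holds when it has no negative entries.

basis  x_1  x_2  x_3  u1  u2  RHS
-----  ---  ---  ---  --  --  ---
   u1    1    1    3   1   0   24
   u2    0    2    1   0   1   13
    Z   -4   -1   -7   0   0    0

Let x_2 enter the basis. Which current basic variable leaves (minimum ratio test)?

u2

Column x_2 entries and ratios — u1: 24/1 = 24; u2: 13/2 = 13/2.
Smallest ratio is 13/2 in the row of u2, so u2 leaves.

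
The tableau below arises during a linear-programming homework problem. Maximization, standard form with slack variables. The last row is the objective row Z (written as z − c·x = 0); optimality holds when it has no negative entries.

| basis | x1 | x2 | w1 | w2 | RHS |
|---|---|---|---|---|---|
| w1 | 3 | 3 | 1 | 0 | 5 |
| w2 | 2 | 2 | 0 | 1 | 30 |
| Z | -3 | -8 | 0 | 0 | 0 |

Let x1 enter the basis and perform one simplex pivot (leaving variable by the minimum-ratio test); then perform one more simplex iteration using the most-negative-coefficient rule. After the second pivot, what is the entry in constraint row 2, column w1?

Ratio test on column x1 — row 1: 5/3 = 5/3; row 2: 30/2 = 15. Minimum is 5/3 at row 1 (w1 leaves); pivot element 3.
Divide row 1 by 3; eliminate column x1 from the other rows.
Second iteration: most negative Z-row entry is -5 in column x2, so x2 enters.
Ratio test on column x2 — row 1: (5/3)/1 = 5/3; row 2: entry 0 ≤ 0. Minimum is 5/3 at row 1 (x1 leaves); pivot element 1.
Divide row 1 by 1; eliminate column x2 from the other rows.
After both pivots, the entry at constraint row 2, column w1 is -2/3.

-2/3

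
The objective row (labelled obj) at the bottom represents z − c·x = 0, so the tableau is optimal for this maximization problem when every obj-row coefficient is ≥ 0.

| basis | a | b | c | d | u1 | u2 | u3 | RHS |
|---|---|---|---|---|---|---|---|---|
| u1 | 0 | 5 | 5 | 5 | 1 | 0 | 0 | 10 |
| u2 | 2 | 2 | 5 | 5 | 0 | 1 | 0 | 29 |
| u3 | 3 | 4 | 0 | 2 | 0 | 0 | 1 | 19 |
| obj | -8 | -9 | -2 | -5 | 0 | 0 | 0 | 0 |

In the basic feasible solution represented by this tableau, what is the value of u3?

19

u3 is basic (row 3); its value is the RHS of that row, 19.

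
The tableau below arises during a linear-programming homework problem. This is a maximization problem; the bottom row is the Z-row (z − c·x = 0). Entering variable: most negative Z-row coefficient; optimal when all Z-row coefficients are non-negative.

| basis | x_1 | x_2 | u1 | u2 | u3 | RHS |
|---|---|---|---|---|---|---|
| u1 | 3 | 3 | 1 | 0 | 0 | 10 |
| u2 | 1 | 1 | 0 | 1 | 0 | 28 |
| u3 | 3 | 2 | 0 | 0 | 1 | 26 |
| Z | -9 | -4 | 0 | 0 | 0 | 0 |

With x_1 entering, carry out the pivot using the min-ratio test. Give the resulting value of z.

30

Ratio test on column x_1 — row 1: 10/3 = 10/3; row 2: 28/1 = 28; row 3: 26/3 = 26/3. Minimum is 10/3 at row 1 (u1 leaves); pivot element 3.
Pivot on row 1; the Z-row RHS becomes 0 − (-9)·(10/3) = 30.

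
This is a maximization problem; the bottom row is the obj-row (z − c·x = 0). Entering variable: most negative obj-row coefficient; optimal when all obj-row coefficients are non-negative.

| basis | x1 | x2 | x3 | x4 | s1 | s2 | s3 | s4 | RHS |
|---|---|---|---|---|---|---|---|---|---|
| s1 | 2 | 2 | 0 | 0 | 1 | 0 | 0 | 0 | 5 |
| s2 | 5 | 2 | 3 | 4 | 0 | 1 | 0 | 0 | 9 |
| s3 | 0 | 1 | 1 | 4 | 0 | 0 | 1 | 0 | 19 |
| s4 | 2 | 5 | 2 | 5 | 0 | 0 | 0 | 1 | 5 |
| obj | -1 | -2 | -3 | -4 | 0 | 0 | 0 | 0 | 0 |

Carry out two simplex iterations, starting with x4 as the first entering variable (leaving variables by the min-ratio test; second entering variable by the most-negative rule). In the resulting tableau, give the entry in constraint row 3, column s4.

Ratio test on column x4 — row 1: entry 0 ≤ 0; row 2: 9/4 = 9/4; row 3: 19/4 = 19/4; row 4: 5/5 = 1. Minimum is 1 at row 4 (s4 leaves); pivot element 5.
Divide row 4 by 5; eliminate column x4 from the other rows.
Second iteration: most negative obj-row entry is -7/5 in column x3, so x3 enters.
Ratio test on column x3 — row 1: entry 0 ≤ 0; row 2: 5/(7/5) = 25/7; row 3: entry -3/5 ≤ 0; row 4: 1/(2/5) = 5/2. Minimum is 5/2 at row 4 (x4 leaves); pivot element 2/5.
Divide row 4 by 2/5; eliminate column x3 from the other rows.
After both pivots, the entry at constraint row 3, column s4 is -1/2.

-1/2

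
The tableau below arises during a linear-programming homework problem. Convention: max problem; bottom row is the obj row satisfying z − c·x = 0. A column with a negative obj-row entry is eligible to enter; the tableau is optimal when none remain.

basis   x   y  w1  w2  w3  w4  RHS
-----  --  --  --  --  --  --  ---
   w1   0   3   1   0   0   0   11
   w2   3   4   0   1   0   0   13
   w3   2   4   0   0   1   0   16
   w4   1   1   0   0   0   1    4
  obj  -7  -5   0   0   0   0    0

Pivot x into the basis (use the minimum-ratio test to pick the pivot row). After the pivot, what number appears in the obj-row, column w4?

Ratio test on column x — row 1: entry 0 ≤ 0; row 2: 13/3 = 13/3; row 3: 16/2 = 8; row 4: 4/1 = 4. Minimum is 4 at row 4 (w4 leaves); pivot element 1.
Divide row 4 by 1; eliminate column x from the other rows.
obj-row update in column w4: 0 − (-7)·1 = 7.

7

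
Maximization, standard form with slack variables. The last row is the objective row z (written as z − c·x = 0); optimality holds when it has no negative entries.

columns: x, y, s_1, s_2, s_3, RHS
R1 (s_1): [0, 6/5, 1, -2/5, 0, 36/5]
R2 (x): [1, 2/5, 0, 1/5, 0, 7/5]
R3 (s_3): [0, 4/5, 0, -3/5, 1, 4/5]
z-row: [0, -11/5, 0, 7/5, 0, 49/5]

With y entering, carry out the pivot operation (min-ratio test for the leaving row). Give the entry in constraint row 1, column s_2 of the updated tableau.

Ratio test on column y — row 1: (36/5)/(6/5) = 6; row 2: (7/5)/(2/5) = 7/2; row 3: (4/5)/(4/5) = 1. Minimum is 1 at row 3 (s_3 leaves); pivot element 4/5.
Divide row 3 by 4/5; eliminate column y from the other rows.
Row 1 update in column s_2: -2/5 − (6/5)·(-3/4) = 1/2.

1/2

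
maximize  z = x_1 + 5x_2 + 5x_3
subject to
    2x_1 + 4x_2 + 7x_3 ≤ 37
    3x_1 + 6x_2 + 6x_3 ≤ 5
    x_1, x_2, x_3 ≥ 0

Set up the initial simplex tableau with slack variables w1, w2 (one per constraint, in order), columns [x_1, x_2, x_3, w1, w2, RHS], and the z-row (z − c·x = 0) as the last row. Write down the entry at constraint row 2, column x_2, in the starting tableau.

Constraint 2 has coefficient 6 on x_2.

6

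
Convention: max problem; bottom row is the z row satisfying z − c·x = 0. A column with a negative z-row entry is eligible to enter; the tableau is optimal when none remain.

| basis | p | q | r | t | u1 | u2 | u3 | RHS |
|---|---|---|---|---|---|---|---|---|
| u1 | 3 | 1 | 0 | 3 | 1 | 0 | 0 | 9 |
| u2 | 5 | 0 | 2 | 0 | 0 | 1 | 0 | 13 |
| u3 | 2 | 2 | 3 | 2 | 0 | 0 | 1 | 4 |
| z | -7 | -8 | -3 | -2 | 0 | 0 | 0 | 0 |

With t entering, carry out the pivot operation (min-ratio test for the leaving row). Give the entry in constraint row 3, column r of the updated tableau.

3/2

Ratio test on column t — row 1: 9/3 = 3; row 2: entry 0 ≤ 0; row 3: 4/2 = 2. Minimum is 2 at row 3 (u3 leaves); pivot element 2.
Divide row 3 by 2; eliminate column t from the other rows.
In the new row 3, the r entry is the old entry divided by the pivot: 3/2 = 3/2.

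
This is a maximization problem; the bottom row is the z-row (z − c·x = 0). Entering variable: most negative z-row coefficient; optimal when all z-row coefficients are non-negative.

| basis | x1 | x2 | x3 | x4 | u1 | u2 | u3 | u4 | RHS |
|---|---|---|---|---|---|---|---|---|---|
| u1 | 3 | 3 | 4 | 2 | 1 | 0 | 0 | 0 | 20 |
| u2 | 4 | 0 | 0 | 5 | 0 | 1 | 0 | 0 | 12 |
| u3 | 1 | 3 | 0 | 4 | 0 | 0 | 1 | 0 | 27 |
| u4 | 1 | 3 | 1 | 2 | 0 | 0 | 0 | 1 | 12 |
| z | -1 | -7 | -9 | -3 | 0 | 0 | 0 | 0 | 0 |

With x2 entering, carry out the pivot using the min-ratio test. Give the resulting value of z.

28

Ratio test on column x2 — row 1: 20/3 = 20/3; row 2: entry 0 ≤ 0; row 3: 27/3 = 9; row 4: 12/3 = 4. Minimum is 4 at row 4 (u4 leaves); pivot element 3.
Pivot on row 4; the z-row RHS becomes 0 − (-7)·4 = 28.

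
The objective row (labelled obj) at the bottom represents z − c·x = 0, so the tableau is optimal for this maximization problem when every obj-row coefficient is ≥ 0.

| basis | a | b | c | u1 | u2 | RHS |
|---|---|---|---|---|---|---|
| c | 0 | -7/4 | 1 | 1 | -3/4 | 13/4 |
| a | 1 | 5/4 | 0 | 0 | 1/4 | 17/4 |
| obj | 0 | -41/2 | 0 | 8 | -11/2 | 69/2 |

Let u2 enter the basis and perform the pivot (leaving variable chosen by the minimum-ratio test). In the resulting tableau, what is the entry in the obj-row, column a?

22

Ratio test on column u2 — row 1: entry -3/4 ≤ 0; row 2: (17/4)/(1/4) = 17. Minimum is 17 at row 2 (a leaves); pivot element 1/4.
Divide row 2 by 1/4; eliminate column u2 from the other rows.
obj-row update in column a: 0 − (-11/2)·4 = 22.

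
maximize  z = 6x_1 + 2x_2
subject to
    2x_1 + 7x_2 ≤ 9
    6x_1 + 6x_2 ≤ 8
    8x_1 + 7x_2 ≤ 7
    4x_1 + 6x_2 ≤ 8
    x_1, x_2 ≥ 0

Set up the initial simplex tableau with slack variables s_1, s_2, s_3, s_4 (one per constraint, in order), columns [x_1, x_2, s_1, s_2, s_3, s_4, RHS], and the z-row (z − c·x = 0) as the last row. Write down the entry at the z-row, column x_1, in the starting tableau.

-6

The z-row carries the negated objective coefficients: the x_1 entry is -6.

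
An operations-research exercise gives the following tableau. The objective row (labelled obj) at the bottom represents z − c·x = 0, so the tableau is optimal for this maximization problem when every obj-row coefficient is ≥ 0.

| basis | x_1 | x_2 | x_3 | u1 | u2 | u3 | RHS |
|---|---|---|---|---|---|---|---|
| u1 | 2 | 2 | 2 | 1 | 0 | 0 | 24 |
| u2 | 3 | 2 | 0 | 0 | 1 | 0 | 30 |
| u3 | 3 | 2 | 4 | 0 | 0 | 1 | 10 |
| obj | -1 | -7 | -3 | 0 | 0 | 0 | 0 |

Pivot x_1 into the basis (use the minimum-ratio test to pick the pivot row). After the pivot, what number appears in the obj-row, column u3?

Ratio test on column x_1 — row 1: 24/2 = 12; row 2: 30/3 = 10; row 3: 10/3 = 10/3. Minimum is 10/3 at row 3 (u3 leaves); pivot element 3.
Divide row 3 by 3; eliminate column x_1 from the other rows.
obj-row update in column u3: 0 − (-1)·(1/3) = 1/3.

1/3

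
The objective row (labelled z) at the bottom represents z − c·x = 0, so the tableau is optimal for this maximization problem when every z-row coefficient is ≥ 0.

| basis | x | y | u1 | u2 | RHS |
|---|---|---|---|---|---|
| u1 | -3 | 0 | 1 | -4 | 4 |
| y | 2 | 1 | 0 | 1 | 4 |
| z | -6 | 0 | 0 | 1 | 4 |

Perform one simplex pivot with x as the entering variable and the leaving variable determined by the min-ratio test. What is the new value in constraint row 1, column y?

3/2

Ratio test on column x — row 1: entry -3 ≤ 0; row 2: 4/2 = 2. Minimum is 2 at row 2 (y leaves); pivot element 2.
Divide row 2 by 2; eliminate column x from the other rows.
Row 1 update in column y: 0 − (-3)·(1/2) = 3/2.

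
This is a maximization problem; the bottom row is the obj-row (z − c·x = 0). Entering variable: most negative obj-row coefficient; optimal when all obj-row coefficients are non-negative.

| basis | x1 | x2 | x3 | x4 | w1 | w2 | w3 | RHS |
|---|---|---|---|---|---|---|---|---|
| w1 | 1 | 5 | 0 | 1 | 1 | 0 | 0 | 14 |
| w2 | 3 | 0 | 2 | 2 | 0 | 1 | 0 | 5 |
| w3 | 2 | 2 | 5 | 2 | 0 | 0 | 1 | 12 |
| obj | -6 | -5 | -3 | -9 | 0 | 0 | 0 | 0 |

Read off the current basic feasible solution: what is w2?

5

w2 is basic (row 2); its value is the RHS of that row, 5.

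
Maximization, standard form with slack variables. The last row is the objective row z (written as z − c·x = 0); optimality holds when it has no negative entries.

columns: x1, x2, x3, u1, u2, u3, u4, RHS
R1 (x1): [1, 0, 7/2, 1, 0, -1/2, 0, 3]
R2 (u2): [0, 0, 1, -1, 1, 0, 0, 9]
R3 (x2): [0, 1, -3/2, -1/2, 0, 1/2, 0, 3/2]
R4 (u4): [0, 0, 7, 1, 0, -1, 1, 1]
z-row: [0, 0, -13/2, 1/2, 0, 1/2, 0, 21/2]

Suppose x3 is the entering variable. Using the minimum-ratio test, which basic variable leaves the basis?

u4

Column x3 entries and ratios — x1: 3/(7/2) = 6/7; u2: 9/1 = 9; x2: -3/2 ≤ 0, skip; u4: 1/7 = 1/7.
Smallest ratio is 1/7 in the row of u4, so u4 leaves.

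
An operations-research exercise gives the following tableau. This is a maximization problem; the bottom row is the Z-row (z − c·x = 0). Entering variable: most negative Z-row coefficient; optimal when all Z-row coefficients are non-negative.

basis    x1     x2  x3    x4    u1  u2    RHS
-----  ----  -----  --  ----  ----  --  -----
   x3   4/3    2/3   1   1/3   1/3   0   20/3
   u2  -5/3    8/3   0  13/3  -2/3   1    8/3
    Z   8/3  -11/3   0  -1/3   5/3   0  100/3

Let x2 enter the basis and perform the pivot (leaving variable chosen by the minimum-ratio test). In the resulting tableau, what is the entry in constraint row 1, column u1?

1/2

Ratio test on column x2 — row 1: (20/3)/(2/3) = 10; row 2: (8/3)/(8/3) = 1. Minimum is 1 at row 2 (u2 leaves); pivot element 8/3.
Divide row 2 by 8/3; eliminate column x2 from the other rows.
Row 1 update in column u1: 1/3 − (2/3)·(-1/4) = 1/2.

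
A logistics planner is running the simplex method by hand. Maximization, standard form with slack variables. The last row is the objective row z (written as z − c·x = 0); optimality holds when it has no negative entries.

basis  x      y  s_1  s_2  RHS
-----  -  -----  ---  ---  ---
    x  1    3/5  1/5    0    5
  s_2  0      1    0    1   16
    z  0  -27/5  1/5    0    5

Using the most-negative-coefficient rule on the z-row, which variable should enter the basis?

y

Negative z-row entries: y: -27/5.
The most negative is -27/5 in column y, so y enters.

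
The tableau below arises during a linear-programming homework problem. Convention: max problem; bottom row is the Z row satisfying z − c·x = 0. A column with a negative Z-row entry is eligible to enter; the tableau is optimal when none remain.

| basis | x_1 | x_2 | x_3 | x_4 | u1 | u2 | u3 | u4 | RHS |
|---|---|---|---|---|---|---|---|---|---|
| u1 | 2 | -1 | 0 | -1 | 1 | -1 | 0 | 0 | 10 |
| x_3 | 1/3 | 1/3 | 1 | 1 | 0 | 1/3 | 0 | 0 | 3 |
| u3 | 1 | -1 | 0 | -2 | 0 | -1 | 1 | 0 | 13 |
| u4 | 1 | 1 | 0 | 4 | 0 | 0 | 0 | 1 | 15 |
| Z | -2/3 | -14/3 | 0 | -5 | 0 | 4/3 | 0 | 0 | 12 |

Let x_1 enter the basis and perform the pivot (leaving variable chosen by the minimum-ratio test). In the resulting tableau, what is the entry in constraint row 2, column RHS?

4/3

Ratio test on column x_1 — row 1: 10/2 = 5; row 2: 3/(1/3) = 9; row 3: 13/1 = 13; row 4: 15/1 = 15. Minimum is 5 at row 1 (u1 leaves); pivot element 2.
Divide row 1 by 2; eliminate column x_1 from the other rows.
Row 2 update in column RHS: 3 − (1/3)·5 = 4/3.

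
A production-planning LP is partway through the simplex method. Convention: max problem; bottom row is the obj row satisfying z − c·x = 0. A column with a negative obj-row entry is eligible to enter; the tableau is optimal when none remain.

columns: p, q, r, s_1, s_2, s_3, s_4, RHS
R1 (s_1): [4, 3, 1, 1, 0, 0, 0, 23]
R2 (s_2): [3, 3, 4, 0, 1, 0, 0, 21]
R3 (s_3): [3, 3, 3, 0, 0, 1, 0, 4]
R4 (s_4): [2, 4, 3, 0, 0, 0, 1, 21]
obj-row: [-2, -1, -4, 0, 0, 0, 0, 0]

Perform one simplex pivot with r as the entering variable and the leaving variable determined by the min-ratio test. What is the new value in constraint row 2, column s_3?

Ratio test on column r — row 1: 23/1 = 23; row 2: 21/4 = 21/4; row 3: 4/3 = 4/3; row 4: 21/3 = 7. Minimum is 4/3 at row 3 (s_3 leaves); pivot element 3.
Divide row 3 by 3; eliminate column r from the other rows.
Row 2 update in column s_3: 0 − 4·(1/3) = -4/3.

-4/3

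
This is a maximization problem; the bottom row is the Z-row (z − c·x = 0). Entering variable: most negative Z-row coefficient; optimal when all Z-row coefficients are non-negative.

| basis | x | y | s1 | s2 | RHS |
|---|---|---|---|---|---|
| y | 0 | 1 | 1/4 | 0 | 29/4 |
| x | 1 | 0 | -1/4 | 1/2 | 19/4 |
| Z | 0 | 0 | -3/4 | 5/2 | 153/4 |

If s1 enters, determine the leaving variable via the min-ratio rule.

y

Column s1 entries and ratios — y: (29/4)/(1/4) = 29; x: -1/4 ≤ 0, skip.
Smallest ratio is 29 in the row of y, so y leaves.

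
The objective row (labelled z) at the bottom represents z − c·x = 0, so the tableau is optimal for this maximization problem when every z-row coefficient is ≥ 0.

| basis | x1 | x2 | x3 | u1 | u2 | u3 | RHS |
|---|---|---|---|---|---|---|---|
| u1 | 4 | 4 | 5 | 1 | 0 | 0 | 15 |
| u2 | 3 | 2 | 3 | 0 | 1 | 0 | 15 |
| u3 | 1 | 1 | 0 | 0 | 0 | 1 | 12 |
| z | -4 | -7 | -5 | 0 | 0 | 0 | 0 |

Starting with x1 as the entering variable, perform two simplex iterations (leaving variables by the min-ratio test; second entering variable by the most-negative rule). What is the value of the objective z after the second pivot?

Ratio test on column x1 — row 1: 15/4 = 15/4; row 2: 15/3 = 5; row 3: 12/1 = 12. Minimum is 15/4 at row 1 (u1 leaves); pivot element 4.
Pivot on row 1; the z-row RHS becomes 0 − (-4)·(15/4) = 15.
Next entering variable (most negative z-row entry -3): x2.
Ratio test on column x2 — row 1: (15/4)/1 = 15/4; row 2: entry -1 ≤ 0; row 3: entry 0 ≤ 0. Minimum is 15/4 at row 1 (x1 leaves); pivot element 1.
After the second pivot the z-row RHS is 15 − (-3)·(15/4) = 105/4.

105/4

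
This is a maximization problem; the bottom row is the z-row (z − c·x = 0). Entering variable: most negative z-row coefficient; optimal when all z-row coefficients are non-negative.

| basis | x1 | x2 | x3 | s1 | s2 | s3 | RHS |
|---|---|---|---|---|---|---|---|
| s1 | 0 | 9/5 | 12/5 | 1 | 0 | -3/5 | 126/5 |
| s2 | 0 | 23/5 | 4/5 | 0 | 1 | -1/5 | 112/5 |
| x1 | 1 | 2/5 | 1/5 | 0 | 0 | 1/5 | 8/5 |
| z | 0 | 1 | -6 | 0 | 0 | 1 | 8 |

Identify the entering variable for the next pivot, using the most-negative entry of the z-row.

x3

Negative z-row entries: x3: -6.
The most negative is -6 in column x3, so x3 enters.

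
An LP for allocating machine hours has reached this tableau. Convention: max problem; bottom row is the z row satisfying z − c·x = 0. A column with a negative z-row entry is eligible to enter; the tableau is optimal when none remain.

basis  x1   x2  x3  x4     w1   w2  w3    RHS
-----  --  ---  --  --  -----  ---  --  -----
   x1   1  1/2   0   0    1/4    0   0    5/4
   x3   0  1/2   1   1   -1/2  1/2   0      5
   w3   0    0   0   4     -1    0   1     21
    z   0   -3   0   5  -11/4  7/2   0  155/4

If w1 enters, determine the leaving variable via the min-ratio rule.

Column w1 entries and ratios — x1: (5/4)/(1/4) = 5; x3: -1/2 ≤ 0, skip; w3: -1 ≤ 0, skip.
Smallest ratio is 5 in the row of x1, so x1 leaves.

x1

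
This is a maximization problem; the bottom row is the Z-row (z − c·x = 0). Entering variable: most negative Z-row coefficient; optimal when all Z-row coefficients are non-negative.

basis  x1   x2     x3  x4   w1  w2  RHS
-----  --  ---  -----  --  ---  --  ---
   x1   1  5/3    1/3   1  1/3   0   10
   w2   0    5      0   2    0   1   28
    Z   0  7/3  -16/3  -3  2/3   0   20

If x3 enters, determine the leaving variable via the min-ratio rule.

x1

Column x3 entries and ratios — x1: 10/(1/3) = 30; w2: 0 ≤ 0, skip.
Smallest ratio is 30 in the row of x1, so x1 leaves.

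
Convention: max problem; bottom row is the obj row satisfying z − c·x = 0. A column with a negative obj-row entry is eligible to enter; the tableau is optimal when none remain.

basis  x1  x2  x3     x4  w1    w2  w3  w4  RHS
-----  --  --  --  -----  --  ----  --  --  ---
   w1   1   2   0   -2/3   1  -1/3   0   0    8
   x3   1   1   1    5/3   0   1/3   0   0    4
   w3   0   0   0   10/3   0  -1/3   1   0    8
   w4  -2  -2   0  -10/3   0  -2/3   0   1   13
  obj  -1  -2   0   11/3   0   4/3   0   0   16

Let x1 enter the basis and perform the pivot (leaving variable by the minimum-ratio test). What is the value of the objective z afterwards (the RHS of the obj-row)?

20

Ratio test on column x1 — row 1: 8/1 = 8; row 2: 4/1 = 4; row 3: entry 0 ≤ 0; row 4: entry -2 ≤ 0. Minimum is 4 at row 2 (x3 leaves); pivot element 1.
Pivot on row 2; the obj-row RHS becomes 16 − (-1)·4 = 20.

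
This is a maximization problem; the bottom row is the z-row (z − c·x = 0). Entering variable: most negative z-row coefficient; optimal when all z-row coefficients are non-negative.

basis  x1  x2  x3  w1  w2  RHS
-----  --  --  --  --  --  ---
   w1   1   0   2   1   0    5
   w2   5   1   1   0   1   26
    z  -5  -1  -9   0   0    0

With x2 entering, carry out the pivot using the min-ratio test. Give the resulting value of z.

26

Ratio test on column x2 — row 1: entry 0 ≤ 0; row 2: 26/1 = 26. Minimum is 26 at row 2 (w2 leaves); pivot element 1.
Pivot on row 2; the z-row RHS becomes 0 − (-1)·26 = 26.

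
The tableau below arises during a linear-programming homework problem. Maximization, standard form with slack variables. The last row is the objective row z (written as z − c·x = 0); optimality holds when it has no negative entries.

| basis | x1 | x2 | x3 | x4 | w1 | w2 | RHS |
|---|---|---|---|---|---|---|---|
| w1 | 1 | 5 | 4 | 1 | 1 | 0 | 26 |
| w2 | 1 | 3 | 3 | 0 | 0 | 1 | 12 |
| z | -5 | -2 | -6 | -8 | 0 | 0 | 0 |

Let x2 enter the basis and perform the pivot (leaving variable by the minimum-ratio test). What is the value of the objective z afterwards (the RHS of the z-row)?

Ratio test on column x2 — row 1: 26/5 = 26/5; row 2: 12/3 = 4. Minimum is 4 at row 2 (w2 leaves); pivot element 3.
Pivot on row 2; the z-row RHS becomes 0 − (-2)·4 = 8.

8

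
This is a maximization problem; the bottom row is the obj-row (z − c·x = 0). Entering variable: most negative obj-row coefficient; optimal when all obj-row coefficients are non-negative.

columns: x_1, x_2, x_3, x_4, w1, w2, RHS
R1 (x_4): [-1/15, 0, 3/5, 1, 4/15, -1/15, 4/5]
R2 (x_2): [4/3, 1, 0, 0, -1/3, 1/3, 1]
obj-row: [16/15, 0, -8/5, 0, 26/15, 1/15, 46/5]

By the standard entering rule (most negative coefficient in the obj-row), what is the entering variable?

x_3

Negative obj-row entries: x_3: -8/5.
The most negative is -8/5 in column x_3, so x_3 enters.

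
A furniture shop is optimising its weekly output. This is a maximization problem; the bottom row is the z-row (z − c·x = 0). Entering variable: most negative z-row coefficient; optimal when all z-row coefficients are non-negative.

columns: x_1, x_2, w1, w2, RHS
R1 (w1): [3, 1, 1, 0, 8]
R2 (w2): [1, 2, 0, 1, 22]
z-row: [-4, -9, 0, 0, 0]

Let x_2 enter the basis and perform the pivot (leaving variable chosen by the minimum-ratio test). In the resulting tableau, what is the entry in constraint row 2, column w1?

-2

Ratio test on column x_2 — row 1: 8/1 = 8; row 2: 22/2 = 11. Minimum is 8 at row 1 (w1 leaves); pivot element 1.
Divide row 1 by 1; eliminate column x_2 from the other rows.
Row 2 update in column w1: 0 − 2·1 = -2.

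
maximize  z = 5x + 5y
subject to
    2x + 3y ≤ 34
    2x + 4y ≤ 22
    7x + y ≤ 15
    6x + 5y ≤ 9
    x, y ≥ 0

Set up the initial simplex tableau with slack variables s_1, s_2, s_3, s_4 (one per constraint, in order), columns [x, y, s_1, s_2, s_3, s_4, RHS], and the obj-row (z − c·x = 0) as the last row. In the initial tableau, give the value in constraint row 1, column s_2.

0

Slack s_2 belongs to constraint 2; its column is the unit vector e_2, so the entry in row 1 is 0.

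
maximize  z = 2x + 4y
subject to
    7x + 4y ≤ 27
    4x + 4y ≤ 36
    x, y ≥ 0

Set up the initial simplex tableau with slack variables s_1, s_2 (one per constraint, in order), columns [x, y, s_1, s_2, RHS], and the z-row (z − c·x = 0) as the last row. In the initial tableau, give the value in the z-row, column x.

-2

The z-row carries the negated objective coefficients: the x entry is -2.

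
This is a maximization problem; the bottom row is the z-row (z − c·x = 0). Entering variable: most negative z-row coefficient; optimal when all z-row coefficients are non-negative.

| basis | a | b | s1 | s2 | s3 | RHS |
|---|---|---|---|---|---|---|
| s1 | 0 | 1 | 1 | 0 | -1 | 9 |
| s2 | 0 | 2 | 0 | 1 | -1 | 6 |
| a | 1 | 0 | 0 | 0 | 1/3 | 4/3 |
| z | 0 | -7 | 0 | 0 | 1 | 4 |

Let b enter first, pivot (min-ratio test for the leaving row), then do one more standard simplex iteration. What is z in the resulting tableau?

Ratio test on column b — row 1: 9/1 = 9; row 2: 6/2 = 3; row 3: entry 0 ≤ 0. Minimum is 3 at row 2 (s2 leaves); pivot element 2.
Pivot on row 2; the z-row RHS becomes 4 − (-7)·3 = 25.
Next entering variable (most negative z-row entry -5/2): s3.
Ratio test on column s3 — row 1: entry -1/2 ≤ 0; row 2: entry -1/2 ≤ 0; row 3: (4/3)/(1/3) = 4. Minimum is 4 at row 3 (a leaves); pivot element 1/3.
After the second pivot the z-row RHS is 25 − (-5/2)·4 = 35.

35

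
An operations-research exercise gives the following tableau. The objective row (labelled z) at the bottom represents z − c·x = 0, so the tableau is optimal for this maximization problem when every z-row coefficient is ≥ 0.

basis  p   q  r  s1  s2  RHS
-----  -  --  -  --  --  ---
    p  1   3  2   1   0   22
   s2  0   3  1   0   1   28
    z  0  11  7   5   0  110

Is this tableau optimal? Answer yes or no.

Every z-row coefficient is ≥ 0, so the tableau is optimal.

yes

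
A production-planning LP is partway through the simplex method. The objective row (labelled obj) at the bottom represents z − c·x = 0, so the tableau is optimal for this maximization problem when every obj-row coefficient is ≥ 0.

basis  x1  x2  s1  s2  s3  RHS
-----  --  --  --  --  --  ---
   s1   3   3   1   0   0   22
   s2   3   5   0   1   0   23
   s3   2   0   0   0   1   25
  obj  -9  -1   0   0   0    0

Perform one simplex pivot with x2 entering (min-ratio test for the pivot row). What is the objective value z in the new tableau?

23/5

Ratio test on column x2 — row 1: 22/3 = 22/3; row 2: 23/5 = 23/5; row 3: entry 0 ≤ 0. Minimum is 23/5 at row 2 (s2 leaves); pivot element 5.
Pivot on row 2; the obj-row RHS becomes 0 − (-1)·(23/5) = 23/5.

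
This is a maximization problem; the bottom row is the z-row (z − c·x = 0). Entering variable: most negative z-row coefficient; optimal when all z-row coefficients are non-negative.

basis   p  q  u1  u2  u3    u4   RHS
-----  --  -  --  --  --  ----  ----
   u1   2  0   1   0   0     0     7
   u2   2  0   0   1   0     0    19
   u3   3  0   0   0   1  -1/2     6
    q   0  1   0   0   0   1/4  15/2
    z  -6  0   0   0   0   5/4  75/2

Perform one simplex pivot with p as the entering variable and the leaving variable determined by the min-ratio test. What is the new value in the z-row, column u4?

1/4

Ratio test on column p — row 1: 7/2 = 7/2; row 2: 19/2 = 19/2; row 3: 6/3 = 2; row 4: entry 0 ≤ 0. Minimum is 2 at row 3 (u3 leaves); pivot element 3.
Divide row 3 by 3; eliminate column p from the other rows.
z-row update in column u4: 5/4 − (-6)·(-1/6) = 1/4.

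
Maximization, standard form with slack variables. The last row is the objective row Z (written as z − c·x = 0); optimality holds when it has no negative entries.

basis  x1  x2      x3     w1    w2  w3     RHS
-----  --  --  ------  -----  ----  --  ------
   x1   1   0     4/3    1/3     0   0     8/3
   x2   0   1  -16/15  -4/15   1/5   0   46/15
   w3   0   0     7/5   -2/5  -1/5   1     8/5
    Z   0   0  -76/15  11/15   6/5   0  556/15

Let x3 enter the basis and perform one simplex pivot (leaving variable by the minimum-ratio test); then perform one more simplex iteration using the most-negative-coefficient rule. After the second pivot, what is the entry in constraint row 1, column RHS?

Ratio test on column x3 — row 1: (8/3)/(4/3) = 2; row 2: entry -16/15 ≤ 0; row 3: (8/5)/(7/5) = 8/7. Minimum is 8/7 at row 3 (w3 leaves); pivot element 7/5.
Divide row 3 by 7/5; eliminate column x3 from the other rows.
Second iteration: most negative Z-row entry is -5/7 in column w1, so w1 enters.
Ratio test on column w1 — row 1: (8/7)/(5/7) = 8/5; row 2: entry -4/7 ≤ 0; row 3: entry -2/7 ≤ 0. Minimum is 8/5 at row 1 (x1 leaves); pivot element 5/7.
Divide row 1 by 5/7; eliminate column w1 from the other rows.
After both pivots, the entry at constraint row 1, column RHS is 8/5.

8/5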